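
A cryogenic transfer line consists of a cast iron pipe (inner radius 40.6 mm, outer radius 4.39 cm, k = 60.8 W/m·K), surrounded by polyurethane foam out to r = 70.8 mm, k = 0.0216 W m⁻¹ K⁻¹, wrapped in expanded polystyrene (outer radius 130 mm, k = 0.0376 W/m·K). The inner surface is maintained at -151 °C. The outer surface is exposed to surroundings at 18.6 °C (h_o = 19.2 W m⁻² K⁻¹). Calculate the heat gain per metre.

Treat each layer as a resistance in series:
  R'_cast iron = ln(0.0439/0.0406)/(2πk) = 0.07815/(2π·60.8) = 2.046×10^-4 m·K/W
  R'_polyurethane foam = ln(0.0708/0.0439)/(2πk) = 0.4779/(2π·0.0216) = 3.522 m·K/W
  R'_expanded polystyrene = ln(0.130/0.0708)/(2πk) = 0.6077/(2π·0.0376) = 2.572 m·K/W
  R'_conv,out = 1/(2πr h) = 1/(2π·0.130·19.2) = 0.06376 m·K/W
ΣR = 2.046×10^-4 + 3.522 + 2.572 + 0.06376 = 6.158 m·K/W
Q' = ΔT/ΣR = (-151 °C − 18.6 °C)/6.158 = -27.5 W/m
(Negative Q' ⇒ heat flows inward; heat gain = 27.5 W/m.)

Q' = 27.5 W/m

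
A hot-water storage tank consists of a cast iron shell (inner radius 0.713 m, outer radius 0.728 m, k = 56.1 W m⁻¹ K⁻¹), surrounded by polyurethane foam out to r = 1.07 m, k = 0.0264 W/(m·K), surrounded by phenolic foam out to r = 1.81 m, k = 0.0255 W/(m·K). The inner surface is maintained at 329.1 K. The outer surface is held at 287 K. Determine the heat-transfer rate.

Q = 16.7 W

Treat each layer as a resistance in series:
  R_cast iron = (1/0.713 − 1/0.728)/(4πk) = 0.02890/(4π·56.1) = 4.099×10^-5 K/W
  R_polyurethane foam = (1/0.728 − 1/1.07)/(4πk) = 0.4390/(4π·0.0264) = 1.323 K/W
  R_phenolic foam = (1/1.07 − 1/1.81)/(4πk) = 0.3821/(4π·0.0255) = 1.192 K/W
ΣR = 4.099×10^-5 + 1.323 + 1.192 = 2.515 K/W
Q = ΔT/ΣR = (329.1 K − 287 K)/2.515 = 16.7 W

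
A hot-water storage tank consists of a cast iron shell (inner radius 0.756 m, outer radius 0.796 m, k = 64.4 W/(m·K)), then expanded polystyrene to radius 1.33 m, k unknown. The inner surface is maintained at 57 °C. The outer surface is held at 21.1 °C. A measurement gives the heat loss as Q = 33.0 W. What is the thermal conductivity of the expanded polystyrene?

k = 0.0369 W/m·K

ΣR = ΔT/Q = |57 − 21.1|/33.0 = 1.088 K/W
Known resistances:
  R_cast iron = (1/0.756 − 1/0.796)/(4πk) = 0.06647/(4π·64.4) = 8.214×10^-5 K/W
R_expanded polystyrene = ΣR − ΣR_known = 1.088 − 8.214×10^-5 = 1.088 K/W
(1/r₁−1/r₂)/(4πk) = 1.088 ⇒ k = 0.5044/(4π·1.088) = 0.0369 W/m·K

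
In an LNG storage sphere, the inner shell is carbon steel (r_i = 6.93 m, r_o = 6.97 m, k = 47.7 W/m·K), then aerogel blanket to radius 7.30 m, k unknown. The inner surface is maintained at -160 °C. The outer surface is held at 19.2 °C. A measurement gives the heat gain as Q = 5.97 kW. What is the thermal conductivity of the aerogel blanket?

ΣR = ΔT/Q = |-160 − 19.2|/5970 = 0.03002 K/W
Known resistances:
  R_carbon steel = (1/6.93 − 1/6.97)/(4πk) = 8.281×10^-4/(4π·47.7) = 1.382×10^-6 K/W
R_aerogel blanket = ΣR − ΣR_known = 0.03002 − 1.382×10^-6 = 0.03002 K/W
(1/r₁−1/r₂)/(4πk) = 0.03002 ⇒ k = 0.006486/(4π·0.03002) = 0.0172 W/m·K

k = 0.0172 W/m·K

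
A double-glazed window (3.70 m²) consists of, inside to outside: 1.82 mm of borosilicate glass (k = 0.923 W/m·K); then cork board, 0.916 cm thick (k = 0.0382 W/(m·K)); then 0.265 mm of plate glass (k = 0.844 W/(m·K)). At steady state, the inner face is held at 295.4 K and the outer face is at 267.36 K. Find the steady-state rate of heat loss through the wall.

Series thermal resistances, inner to outer:
  R_borosilicate glass = L/(kA) = 0.00182/(0.923·3.70) = 5.329×10^-4 K/W
  R_cork board = L/(kA) = 0.00916/(0.0382·3.70) = 0.06481 K/W
  R_plate glass = L/(kA) = 2.65×10^-4/(0.844·3.70) = 8.486×10^-5 K/W
ΣR = 5.329×10^-4 + 0.06481 + 8.486×10^-5 = 0.06543 K/W
Q = ΔT/ΣR = (295.4 K − 267.36 K)/0.06543 = 429 W

Q = 429 W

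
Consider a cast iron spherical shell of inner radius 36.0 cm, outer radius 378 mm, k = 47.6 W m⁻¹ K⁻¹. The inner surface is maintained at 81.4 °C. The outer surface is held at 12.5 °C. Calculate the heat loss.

Q = 4πk·ΔT/(1/r₁ − 1/r₂) = 4π × 47.6 × 68.9 / (1/0.360 − 1/0.378) = 3.12×10^5 W

Q = 312 kW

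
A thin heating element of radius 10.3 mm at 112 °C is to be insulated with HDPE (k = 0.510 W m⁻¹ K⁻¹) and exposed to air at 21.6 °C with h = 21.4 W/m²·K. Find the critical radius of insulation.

r_cr = 2.38 cm

For a cylinder, r_cr = k_ins/h = 0.510/21.4 = 0.0238 m = 2.38 cm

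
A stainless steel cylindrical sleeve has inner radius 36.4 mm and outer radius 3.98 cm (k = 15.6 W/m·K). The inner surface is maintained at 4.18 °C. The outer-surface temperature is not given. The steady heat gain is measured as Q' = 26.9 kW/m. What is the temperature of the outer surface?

Sum the resistances:
  R'_stainless steel = ln(0.0398/0.0364)/(2πk) = 0.08930/(2π·15.6) = 9.110×10^-4 m·K/W
ΣR = 9.110×10^-4 m·K/W
ΔT = Q'·ΣR = 26900 × 9.110×10^-4 = 24.51 K
Heat flows inward, so T_out = T_in + ΔT = 4.18 + 24.51 = 28.7 °C

T_out = 28.7 °C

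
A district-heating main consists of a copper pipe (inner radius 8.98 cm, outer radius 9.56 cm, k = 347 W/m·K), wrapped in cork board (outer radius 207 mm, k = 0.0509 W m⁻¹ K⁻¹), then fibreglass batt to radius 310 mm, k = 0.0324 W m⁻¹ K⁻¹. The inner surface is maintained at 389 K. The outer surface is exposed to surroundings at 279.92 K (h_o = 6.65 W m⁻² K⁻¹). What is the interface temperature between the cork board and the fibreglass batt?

Series thermal resistances, inner to outer:
  R'_copper = ln(0.0956/0.0898)/(2πk) = 0.06259/(2π·347) = 2.871×10^-5 m·K/W
  R'_cork board = ln(0.207/0.0956)/(2πk) = 0.7725/(2π·0.0509) = 2.416 m·K/W
  R'_fibreglass batt = ln(0.310/0.207)/(2πk) = 0.4039/(2π·0.0324) = 1.984 m·K/W
  R'_conv,out = 1/(2πr h) = 1/(2π·0.310·6.65) = 0.07720 m·K/W
ΣR = 2.871×10^-5 + 2.416 + 1.984 + 0.07720 = 4.477 m·K/W
Q' = ΔT/ΣR = (389 K − 279.92 K)/4.477 = 24.36 W/m
From the inner boundary to the cork board/fibreglass batt interface, ΣR_partial = 2.416 m·K/W.
T_interface = T_in − Q'·ΣR_partial = 389 K − (24.36)(2.416) = 330.1 K

T = 330.1 K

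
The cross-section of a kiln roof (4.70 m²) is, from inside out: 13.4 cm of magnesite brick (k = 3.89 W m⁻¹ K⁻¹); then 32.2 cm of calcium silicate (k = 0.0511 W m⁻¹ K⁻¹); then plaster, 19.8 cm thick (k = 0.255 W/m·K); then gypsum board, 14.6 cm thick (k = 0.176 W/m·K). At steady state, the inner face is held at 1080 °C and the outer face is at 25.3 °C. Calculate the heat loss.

Treat each layer as a resistance in series:
  R_magnesite brick = L/(kA) = 0.134/(3.89·4.70) = 0.007329 K/W
  R_calcium silicate = L/(kA) = 0.322/(0.0511·4.70) = 1.341 K/W
  R_plaster = L/(kA) = 0.198/(0.255·4.70) = 0.1652 K/W
  R_gypsum board = L/(kA) = 0.146/(0.176·4.70) = 0.1765 K/W
ΣR = 0.007329 + 1.341 + 0.1652 + 0.1765 = 1.690 K/W
Q = ΔT/ΣR = (1080 °C − 25.3 °C)/1.690 = 624 W

Q = 624 W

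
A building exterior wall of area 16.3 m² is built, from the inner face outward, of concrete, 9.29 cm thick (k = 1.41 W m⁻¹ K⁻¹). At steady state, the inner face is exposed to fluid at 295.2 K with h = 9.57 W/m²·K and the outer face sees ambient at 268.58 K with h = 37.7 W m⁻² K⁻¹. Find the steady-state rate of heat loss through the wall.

Q = 2200 W

Series thermal resistances, inner to outer:
  R_conv,in = 1/(hA) = 1/(9.57·16.3) = 0.006411 K/W
  R_concrete = L/(kA) = 0.0929/(1.41·16.3) = 0.004042 K/W
  R_conv,out = 1/(hA) = 1/(37.7·16.3) = 0.001627 K/W
ΣR = 0.006411 + 0.004042 + 0.001627 = 0.01208 K/W
Q = ΔT/ΣR = (295.2 K − 268.58 K)/0.01208 = 2200 W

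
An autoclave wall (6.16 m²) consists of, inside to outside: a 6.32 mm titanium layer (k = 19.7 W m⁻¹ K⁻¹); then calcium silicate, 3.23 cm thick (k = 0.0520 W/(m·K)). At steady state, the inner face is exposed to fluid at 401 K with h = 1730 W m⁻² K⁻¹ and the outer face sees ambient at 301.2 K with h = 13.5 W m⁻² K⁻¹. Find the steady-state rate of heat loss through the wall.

Q = 883 W

Series thermal resistances, inner to outer:
  R_conv,in = 1/(hA) = 1/(1730·6.16) = 9.384×10^-5 K/W
  R_titanium = L/(kA) = 0.00632/(19.7·6.16) = 5.208×10^-5 K/W
  R_calcium silicate = L/(kA) = 0.0323/(0.0520·6.16) = 0.1008 K/W
  R_conv,out = 1/(hA) = 1/(13.5·6.16) = 0.01203 K/W
ΣR = 9.384×10^-5 + 5.208×10^-5 + 0.1008 + 0.01203 = 0.1130 K/W
Q = ΔT/ΣR = (401 K − 301.2 K)/0.1130 = 883 W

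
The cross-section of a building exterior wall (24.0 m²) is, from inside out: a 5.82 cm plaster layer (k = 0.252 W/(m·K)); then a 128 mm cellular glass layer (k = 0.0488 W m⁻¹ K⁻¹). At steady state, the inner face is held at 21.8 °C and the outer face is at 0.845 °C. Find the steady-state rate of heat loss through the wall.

Resistance network (inner→outer):
  R_plaster = L/(kA) = 0.0582/(0.252·24.0) = 0.009623 K/W
  R_cellular glass = L/(kA) = 0.128/(0.0488·24.0) = 0.1093 K/W
ΣR = 0.009623 + 0.1093 = 0.1189 K/W
Q = ΔT/ΣR = (21.8 °C − 0.845 °C)/0.1189 = 176 W

Q = 176 W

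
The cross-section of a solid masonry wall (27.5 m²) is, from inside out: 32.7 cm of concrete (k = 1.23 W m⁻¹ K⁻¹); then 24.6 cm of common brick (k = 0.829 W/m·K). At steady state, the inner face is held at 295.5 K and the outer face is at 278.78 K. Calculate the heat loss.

Series thermal resistances, inner to outer:
  R_concrete = L/(kA) = 0.327/(1.23·27.5) = 0.009667 K/W
  R_common brick = L/(kA) = 0.246/(0.829·27.5) = 0.01079 K/W
ΣR = 0.009667 + 0.01079 = 0.02046 K/W
Q = ΔT/ΣR = (295.5 K − 278.78 K)/0.02046 = 817 W

Q = 817 W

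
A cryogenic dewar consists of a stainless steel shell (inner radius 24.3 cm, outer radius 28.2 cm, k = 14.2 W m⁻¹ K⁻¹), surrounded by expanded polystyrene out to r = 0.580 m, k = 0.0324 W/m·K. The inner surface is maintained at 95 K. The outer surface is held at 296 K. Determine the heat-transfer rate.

Q = 44.9 W

Resistance network (inner→outer):
  R_stainless steel = (1/0.243 − 1/0.282)/(4πk) = 0.5691/(4π·14.2) = 0.003189 K/W
  R_expanded polystyrene = (1/0.282 − 1/0.580)/(4πk) = 1.822/(4π·0.0324) = 4.475 K/W
ΣR = 0.003189 + 4.475 = 4.478 K/W
Q = ΔT/ΣR = (95 K − 296 K)/4.478 = -44.9 W
(Negative Q ⇒ heat flows inward; heat gain = 44.9 W.)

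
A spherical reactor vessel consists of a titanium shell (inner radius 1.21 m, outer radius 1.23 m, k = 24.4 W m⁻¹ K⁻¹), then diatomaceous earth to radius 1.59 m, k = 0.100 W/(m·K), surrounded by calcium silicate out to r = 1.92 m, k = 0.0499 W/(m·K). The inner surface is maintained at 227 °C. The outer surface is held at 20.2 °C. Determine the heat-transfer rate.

Q = 648 W

Resistance network (inner→outer):
  R_titanium = (1/1.21 − 1/1.23)/(4πk) = 0.01344/(4π·24.4) = 4.383×10^-5 K/W
  R_diatomaceous earth = (1/1.23 − 1/1.59)/(4πk) = 0.1841/(4π·0.100) = 0.1465 K/W
  R_calcium silicate = (1/1.59 − 1/1.92)/(4πk) = 0.1081/(4π·0.0499) = 0.1724 K/W
ΣR = 4.383×10^-5 + 0.1465 + 0.1724 = 0.3189 K/W
Q = ΔT/ΣR = (227 °C − 20.2 °C)/0.3189 = 648 W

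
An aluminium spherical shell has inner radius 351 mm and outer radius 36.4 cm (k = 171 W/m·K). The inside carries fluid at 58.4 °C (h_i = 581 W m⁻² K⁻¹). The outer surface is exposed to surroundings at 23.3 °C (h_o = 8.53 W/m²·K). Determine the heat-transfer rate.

Q = 490 W

Treat each layer as a resistance in series:
  R_conv,in = 1/(4πr²h) = 1/(4π·0.351²·581) = 0.001112 K/W
  R_aluminium = (1/0.351 − 1/0.364)/(4πk) = 0.1018/(4π·171) = 4.735×10^-5 K/W
  R_conv,out = 1/(4πr²h) = 1/(4π·0.364²·8.53) = 0.07041 K/W
ΣR = 0.001112 + 4.735×10^-5 + 0.07041 = 0.07157 K/W
Q = ΔT/ΣR = (58.4 °C − 23.3 °C)/0.07157 = 490 W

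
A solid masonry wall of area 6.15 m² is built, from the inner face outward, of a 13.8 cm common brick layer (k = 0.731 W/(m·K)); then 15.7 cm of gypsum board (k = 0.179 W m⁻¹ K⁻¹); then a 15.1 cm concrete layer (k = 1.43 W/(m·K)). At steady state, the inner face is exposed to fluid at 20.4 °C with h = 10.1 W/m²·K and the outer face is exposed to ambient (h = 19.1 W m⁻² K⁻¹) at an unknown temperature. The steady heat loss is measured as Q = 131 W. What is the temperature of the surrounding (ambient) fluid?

T_out = -7.78 °C

Sum the resistances:
  R_conv,in = 1/(hA) = 1/(10.1·6.15) = 0.01610 K/W
  R_common brick = L/(kA) = 0.138/(0.731·6.15) = 0.03070 K/W
  R_gypsum board = L/(kA) = 0.157/(0.179·6.15) = 0.1426 K/W
  R_concrete = L/(kA) = 0.151/(1.43·6.15) = 0.01717 K/W
  R_conv,out = 1/(hA) = 1/(19.1·6.15) = 0.008513 K/W
ΣR = 0.2151 K/W
ΔT = Q·ΣR = 131 × 0.2151 = 28.18 K
Heat flows outward, so T_out = T_in − ΔT = 20.4 − 28.18 = -7.78 °C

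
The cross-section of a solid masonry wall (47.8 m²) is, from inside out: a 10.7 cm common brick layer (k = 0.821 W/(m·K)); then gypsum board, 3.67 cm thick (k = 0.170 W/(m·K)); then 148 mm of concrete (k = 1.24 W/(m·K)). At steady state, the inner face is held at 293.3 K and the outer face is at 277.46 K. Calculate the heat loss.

Q = 1630 W

Treat each layer as a resistance in series:
  R_common brick = L/(kA) = 0.107/(0.821·47.8) = 0.002727 K/W
  R_gypsum board = L/(kA) = 0.0367/(0.170·47.8) = 0.004516 K/W
  R_concrete = L/(kA) = 0.148/(1.24·47.8) = 0.002497 K/W
ΣR = 0.002727 + 0.004516 + 0.002497 = 0.009740 K/W
Q = ΔT/ΣR = (293.3 K − 277.46 K)/0.009740 = 1630 W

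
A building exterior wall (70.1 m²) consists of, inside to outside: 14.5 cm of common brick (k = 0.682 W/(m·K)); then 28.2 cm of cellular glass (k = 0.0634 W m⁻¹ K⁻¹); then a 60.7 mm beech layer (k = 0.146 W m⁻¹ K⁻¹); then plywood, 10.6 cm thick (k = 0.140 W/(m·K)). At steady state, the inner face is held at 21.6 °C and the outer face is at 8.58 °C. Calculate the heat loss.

Q = 156 W

Series thermal resistances, inner to outer:
  R_common brick = L/(kA) = 0.145/(0.682·70.1) = 0.003033 K/W
  R_cellular glass = L/(kA) = 0.282/(0.0634·70.1) = 0.06345 K/W
  R_beech = L/(kA) = 0.0607/(0.146·70.1) = 0.005931 K/W
  R_plywood = L/(kA) = 0.106/(0.140·70.1) = 0.01080 K/W
ΣR = 0.003033 + 0.06345 + 0.005931 + 0.01080 = 0.08321 K/W
Q = ΔT/ΣR = (21.6 °C − 8.58 °C)/0.08321 = 156 W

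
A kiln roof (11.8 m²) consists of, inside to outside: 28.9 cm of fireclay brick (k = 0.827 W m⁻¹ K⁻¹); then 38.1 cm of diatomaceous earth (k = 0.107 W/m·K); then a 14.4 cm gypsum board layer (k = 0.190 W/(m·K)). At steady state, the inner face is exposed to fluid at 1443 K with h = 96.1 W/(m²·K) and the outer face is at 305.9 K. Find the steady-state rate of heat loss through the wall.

Resistance network (inner→outer):
  R_conv,in = 1/(hA) = 1/(96.1·11.8) = 8.818×10^-4 K/W
  R_fireclay brick = L/(kA) = 0.289/(0.827·11.8) = 0.02961 K/W
  R_diatomaceous earth = L/(kA) = 0.381/(0.107·11.8) = 0.3018 K/W
  R_gypsum board = L/(kA) = 0.144/(0.190·11.8) = 0.06423 K/W
ΣR = 8.818×10^-4 + 0.02961 + 0.3018 + 0.06423 = 0.3965 K/W
Q = ΔT/ΣR = (1443 K − 305.9 K)/0.3965 = 2870 W

Q = 2.87 kW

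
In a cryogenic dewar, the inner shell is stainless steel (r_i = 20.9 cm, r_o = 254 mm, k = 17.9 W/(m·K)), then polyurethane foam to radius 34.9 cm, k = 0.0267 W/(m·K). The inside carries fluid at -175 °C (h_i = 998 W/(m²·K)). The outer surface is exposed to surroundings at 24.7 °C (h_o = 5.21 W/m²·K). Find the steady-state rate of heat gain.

Q = 60.1 W

Treat each layer as a resistance in series:
  R_conv,in = 1/(4πr²h) = 1/(4π·0.209²·998) = 0.001825 K/W
  R_stainless steel = (1/0.209 − 1/0.254)/(4πk) = 0.8477/(4π·17.9) = 0.003769 K/W
  R_polyurethane foam = (1/0.254 − 1/0.349)/(4πk) = 1.072/(4π·0.0267) = 3.194 K/W
  R_conv,out = 1/(4πr²h) = 1/(4π·0.349²·5.21) = 0.1254 K/W
ΣR = 0.001825 + 0.003769 + 3.194 + 0.1254 = 3.325 K/W
Q = ΔT/ΣR = (-175 °C − 24.7 °C)/3.325 = -60.1 W
(Negative Q ⇒ heat flows inward; heat gain = 60.1 W.)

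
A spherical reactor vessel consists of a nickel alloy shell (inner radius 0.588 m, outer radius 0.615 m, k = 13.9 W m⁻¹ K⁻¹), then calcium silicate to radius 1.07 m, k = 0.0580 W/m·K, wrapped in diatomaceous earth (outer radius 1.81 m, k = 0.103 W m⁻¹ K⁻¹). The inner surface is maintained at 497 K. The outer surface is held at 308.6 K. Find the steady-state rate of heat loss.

Resistance network (inner→outer):
  R_nickel alloy = (1/0.588 − 1/0.615)/(4πk) = 0.07466/(4π·13.9) = 4.275×10^-4 K/W
  R_calcium silicate = (1/0.615 − 1/1.07)/(4πk) = 0.6914/(4π·0.0580) = 0.9487 K/W
  R_diatomaceous earth = (1/1.07 − 1/1.81)/(4πk) = 0.3821/(4π·0.103) = 0.2952 K/W
ΣR = 4.275×10^-4 + 0.9487 + 0.2952 = 1.244 K/W
Q = ΔT/ΣR = (497 K − 308.6 K)/1.244 = 151 W

Q = 151 W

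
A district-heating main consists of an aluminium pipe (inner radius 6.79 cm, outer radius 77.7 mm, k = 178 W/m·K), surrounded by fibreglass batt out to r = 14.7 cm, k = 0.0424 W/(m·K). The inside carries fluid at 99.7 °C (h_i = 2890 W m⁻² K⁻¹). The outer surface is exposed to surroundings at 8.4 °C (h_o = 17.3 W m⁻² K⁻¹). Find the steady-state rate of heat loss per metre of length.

Q' = 37.2 W/m

Series thermal resistances, inner to outer:
  R'_conv,in = 1/(2πr h) = 1/(2π·0.0679·2890) = 8.111×10^-4 m·K/W
  R'_aluminium = ln(0.0777/0.0679)/(2πk) = 0.1348/(2π·178) = 1.205×10^-4 m·K/W
  R'_fibreglass batt = ln(0.147/0.0777)/(2πk) = 0.6376/(2π·0.0424) = 2.393 m·K/W
  R'_conv,out = 1/(2πr h) = 1/(2π·0.147·17.3) = 0.06258 m·K/W
ΣR = 8.111×10^-4 + 1.205×10^-4 + 2.393 + 0.06258 = 2.457 m·K/W
Q' = ΔT/ΣR = (99.7 °C − 8.4 °C)/2.457 = 37.2 W/m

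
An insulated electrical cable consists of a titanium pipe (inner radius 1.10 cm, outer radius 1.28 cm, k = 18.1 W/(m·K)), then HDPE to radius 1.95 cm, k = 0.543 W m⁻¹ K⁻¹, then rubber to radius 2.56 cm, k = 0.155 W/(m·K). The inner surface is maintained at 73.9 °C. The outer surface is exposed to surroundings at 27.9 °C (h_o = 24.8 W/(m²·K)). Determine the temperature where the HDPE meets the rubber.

Resistance network (inner→outer):
  R'_titanium = ln(0.0128/0.0110)/(2πk) = 0.1515/(2π·18.1) = 0.001333 m·K/W
  R'_HDPE = ln(0.0195/0.0128)/(2πk) = 0.4210/(2π·0.543) = 0.1234 m·K/W
  R'_rubber = ln(0.0256/0.0195)/(2πk) = 0.2722/(2π·0.155) = 0.2795 m·K/W
  R'_conv,out = 1/(2πr h) = 1/(2π·0.0256·24.8) = 0.2507 m·K/W
ΣR = 0.001333 + 0.1234 + 0.2795 + 0.2507 = 0.6549 m·K/W
Q' = ΔT/ΣR = (73.9 °C − 27.9 °C)/0.6549 = 70.24 W/m
From the inner boundary to the HDPE/rubber interface, ΣR_partial = 0.1247 m·K/W.
T_interface = T_in − Q'·ΣR_partial = 73.9 °C − (70.24)(0.1247) = 65.1 °C

T = 65.1 °C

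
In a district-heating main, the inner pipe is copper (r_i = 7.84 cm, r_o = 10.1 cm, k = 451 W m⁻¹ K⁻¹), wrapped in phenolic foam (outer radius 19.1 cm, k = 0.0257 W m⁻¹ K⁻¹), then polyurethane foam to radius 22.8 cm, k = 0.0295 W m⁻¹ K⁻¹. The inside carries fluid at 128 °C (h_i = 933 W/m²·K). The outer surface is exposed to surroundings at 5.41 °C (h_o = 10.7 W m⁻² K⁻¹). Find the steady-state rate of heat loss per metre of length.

Q' = 24.7 W/m

Resistance network (inner→outer):
  R'_conv,in = 1/(2πr h) = 1/(2π·0.0784·933) = 0.002176 m·K/W
  R'_copper = ln(0.101/0.0784)/(2πk) = 0.2533/(2π·451) = 8.939×10^-5 m·K/W
  R'_phenolic foam = ln(0.191/0.101)/(2πk) = 0.6372/(2π·0.0257) = 3.946 m·K/W
  R'_polyurethane foam = ln(0.228/0.191)/(2πk) = 0.1771/(2π·0.0295) = 0.9553 m·K/W
  R'_conv,out = 1/(2πr h) = 1/(2π·0.228·10.7) = 0.06524 m·K/W
ΣR = 0.002176 + 8.939×10^-5 + 3.946 + 0.9553 + 0.06524 = 4.969 m·K/W
Q' = ΔT/ΣR = (128 °C − 5.41 °C)/4.969 = 24.7 W/m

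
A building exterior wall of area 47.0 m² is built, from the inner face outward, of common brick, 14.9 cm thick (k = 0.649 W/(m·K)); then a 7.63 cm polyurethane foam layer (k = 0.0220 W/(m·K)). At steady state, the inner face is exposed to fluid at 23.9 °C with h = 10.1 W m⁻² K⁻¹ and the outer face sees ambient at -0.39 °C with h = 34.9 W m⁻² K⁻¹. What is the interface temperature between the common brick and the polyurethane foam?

T = 21.8 °C

Series thermal resistances, inner to outer:
  R_conv,in = 1/(hA) = 1/(10.1·47.0) = 0.002107 K/W
  R_common brick = L/(kA) = 0.149/(0.649·47.0) = 0.004885 K/W
  R_polyurethane foam = L/(kA) = 0.0763/(0.0220·47.0) = 0.07379 K/W
  R_conv,out = 1/(hA) = 1/(34.9·47.0) = 6.096×10^-4 K/W
ΣR = 0.002107 + 0.004885 + 0.07379 + 6.096×10^-4 = 0.08139 K/W
Q = ΔT/ΣR = (23.9 °C − -0.39 °C)/0.08139 = 298.4 W
From the inner boundary to the common brick/polyurethane foam interface, ΣR_partial = 0.006992 K/W.
T_interface = T_in − Q·ΣR_partial = 23.9 °C − (298.4)(0.006992) = 21.8 °C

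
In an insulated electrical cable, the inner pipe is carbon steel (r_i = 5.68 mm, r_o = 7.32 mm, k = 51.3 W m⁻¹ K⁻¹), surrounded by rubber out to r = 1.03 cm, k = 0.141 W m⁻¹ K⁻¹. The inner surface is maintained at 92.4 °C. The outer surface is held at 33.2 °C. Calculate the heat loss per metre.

Resistance network (inner→outer):
  R'_carbon steel = ln(0.00732/0.00568)/(2πk) = 0.2537/(2π·51.3) = 7.870×10^-4 m·K/W
  R'_rubber = ln(0.0103/0.00732)/(2πk) = 0.3415/(2π·0.141) = 0.3855 m·K/W
ΣR = 7.870×10^-4 + 0.3855 = 0.3863 m·K/W
Q' = ΔT/ΣR = (92.4 °C − 33.2 °C)/0.3863 = 153 W/m

Q' = 153 W/m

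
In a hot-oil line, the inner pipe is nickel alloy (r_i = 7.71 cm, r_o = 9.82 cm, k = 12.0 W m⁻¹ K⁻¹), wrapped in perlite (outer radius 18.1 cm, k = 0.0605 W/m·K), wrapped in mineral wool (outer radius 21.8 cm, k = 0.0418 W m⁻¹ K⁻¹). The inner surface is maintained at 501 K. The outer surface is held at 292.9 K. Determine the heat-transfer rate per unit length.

Resistance network (inner→outer):
  R'_nickel alloy = ln(0.0982/0.0771)/(2πk) = 0.2419/(2π·12.0) = 0.003208 m·K/W
  R'_perlite = ln(0.181/0.0982)/(2πk) = 0.6115/(2π·0.0605) = 1.609 m·K/W
  R'_mineral wool = ln(0.218/0.181)/(2πk) = 0.1860/(2π·0.0418) = 0.7082 m·K/W
ΣR = 0.003208 + 1.609 + 0.7082 = 2.320 m·K/W
Q' = ΔT/ΣR = (501 K − 292.9 K)/2.320 = 89.7 W/m

Q' = 89.7 W/m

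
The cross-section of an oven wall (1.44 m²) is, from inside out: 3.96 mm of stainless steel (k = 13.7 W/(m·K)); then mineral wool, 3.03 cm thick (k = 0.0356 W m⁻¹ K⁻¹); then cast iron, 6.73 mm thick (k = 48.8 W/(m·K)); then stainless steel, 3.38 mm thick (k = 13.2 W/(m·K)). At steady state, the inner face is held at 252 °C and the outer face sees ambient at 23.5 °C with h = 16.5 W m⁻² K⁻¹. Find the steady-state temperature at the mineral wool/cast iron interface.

Resistance network (inner→outer):
  R_stainless steel = L/(kA) = 0.00396/(13.7·1.44) = 2.007×10^-4 K/W
  R_mineral wool = L/(kA) = 0.0303/(0.0356·1.44) = 0.5911 K/W
  R_cast iron = L/(kA) = 0.00673/(48.8·1.44) = 9.577×10^-5 K/W
  R_stainless steel = L/(kA) = 0.00338/(13.2·1.44) = 1.778×10^-4 K/W
  R_conv,out = 1/(hA) = 1/(16.5·1.44) = 0.04209 K/W
ΣR = 2.007×10^-4 + 0.5911 + 9.577×10^-5 + 1.778×10^-4 + 0.04209 = 0.6337 K/W
Q = ΔT/ΣR = (252 °C − 23.5 °C)/0.6337 = 360.6 W
From the inner boundary to the mineral wool/cast iron interface, ΣR_partial = 0.5913 K/W.
T_interface = T_in − Q·ΣR_partial = 252 °C − (360.6)(0.5913) = 38.8 °C

T = 38.8 °C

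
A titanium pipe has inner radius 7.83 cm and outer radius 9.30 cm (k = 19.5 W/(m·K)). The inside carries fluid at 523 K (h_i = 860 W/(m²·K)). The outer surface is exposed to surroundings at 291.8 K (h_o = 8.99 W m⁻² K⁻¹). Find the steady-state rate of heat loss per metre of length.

Q' = 1190 W/m

Resistance network (inner→outer):
  R'_conv,in = 1/(2πr h) = 1/(2π·0.0783·860) = 0.002364 m·K/W
  R'_titanium = ln(0.0930/0.0783)/(2πk) = 0.1721/(2π·19.5) = 0.001404 m·K/W
  R'_conv,out = 1/(2πr h) = 1/(2π·0.0930·8.99) = 0.1904 m·K/W
ΣR = 0.002364 + 0.001404 + 0.1904 = 0.1942 m·K/W
Q' = ΔT/ΣR = (523 K − 291.8 K)/0.1942 = 1190 W/m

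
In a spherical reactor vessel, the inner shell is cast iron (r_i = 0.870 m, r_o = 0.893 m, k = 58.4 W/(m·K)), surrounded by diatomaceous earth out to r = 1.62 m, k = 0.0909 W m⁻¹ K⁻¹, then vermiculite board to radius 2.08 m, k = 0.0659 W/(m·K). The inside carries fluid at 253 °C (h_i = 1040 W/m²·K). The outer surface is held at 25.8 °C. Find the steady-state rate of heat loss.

Treat each layer as a resistance in series:
  R_conv,in = 1/(4πr²h) = 1/(4π·0.870²·1040) = 1.011×10^-4 K/W
  R_cast iron = (1/0.870 − 1/0.893)/(4πk) = 0.02960/(4π·58.4) = 4.034×10^-5 K/W
  R_diatomaceous earth = (1/0.893 − 1/1.62)/(4πk) = 0.5025/(4π·0.0909) = 0.4399 K/W
  R_vermiculite board = (1/1.62 − 1/2.08)/(4πk) = 0.1365/(4π·0.0659) = 0.1648 K/W
ΣR = 1.011×10^-4 + 4.034×10^-5 + 0.4399 + 0.1648 = 0.6048 K/W
Q = ΔT/ΣR = (253 °C − 25.8 °C)/0.6048 = 376 W

Q = 376 W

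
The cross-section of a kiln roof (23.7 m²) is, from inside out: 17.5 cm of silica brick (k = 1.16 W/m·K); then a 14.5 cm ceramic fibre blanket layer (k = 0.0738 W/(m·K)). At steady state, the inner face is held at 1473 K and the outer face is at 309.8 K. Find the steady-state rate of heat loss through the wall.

Q = 13.0 kW

Series thermal resistances, inner to outer:
  R_silica brick = L/(kA) = 0.175/(1.16·23.7) = 0.006365 K/W
  R_ceramic fibre blanket = L/(kA) = 0.145/(0.0738·23.7) = 0.08290 K/W
ΣR = 0.006365 + 0.08290 = 0.08926 K/W
Q = ΔT/ΣR = (1473 K − 309.8 K)/0.08926 = 13000 W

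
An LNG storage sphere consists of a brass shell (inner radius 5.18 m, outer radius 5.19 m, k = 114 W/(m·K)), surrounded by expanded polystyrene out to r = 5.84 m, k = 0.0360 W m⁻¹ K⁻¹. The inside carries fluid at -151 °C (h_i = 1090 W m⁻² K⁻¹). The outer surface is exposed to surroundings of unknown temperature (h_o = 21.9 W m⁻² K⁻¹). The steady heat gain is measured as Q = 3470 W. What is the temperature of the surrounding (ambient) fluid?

Series resistances:
  R_conv,in = 1/(4πr²h) = 1/(4π·5.18²·1090) = 2.721×10^-6 K/W
  R_brass = (1/5.18 − 1/5.19)/(4πk) = 3.720×10^-4/(4π·114) = 2.596×10^-7 K/W
  R_expanded polystyrene = (1/5.19 − 1/5.84)/(4πk) = 0.02145/(4π·0.0360) = 0.04740 K/W
  R_conv,out = 1/(4πr²h) = 1/(4π·5.84²·21.9) = 1.065×10^-4 K/W
ΣR = 0.04751 K/W
ΔT = Q·ΣR = 3470 × 0.04751 = 164.9 K
Heat flows inward, so T_out = T_in + ΔT = -151 + 164.9 = 13.9 °C

T_out = 13.9 °C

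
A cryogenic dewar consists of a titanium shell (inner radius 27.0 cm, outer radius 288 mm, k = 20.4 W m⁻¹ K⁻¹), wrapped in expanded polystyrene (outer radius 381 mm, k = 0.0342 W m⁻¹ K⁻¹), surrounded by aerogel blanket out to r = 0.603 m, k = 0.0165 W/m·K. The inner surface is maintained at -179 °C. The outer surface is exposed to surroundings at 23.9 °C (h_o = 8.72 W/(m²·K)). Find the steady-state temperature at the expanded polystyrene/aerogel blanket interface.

Treat each layer as a resistance in series:
  R_titanium = (1/0.270 − 1/0.288)/(4πk) = 0.2315/(4π·20.4) = 9.030×10^-4 K/W
  R_expanded polystyrene = (1/0.288 − 1/0.381)/(4πk) = 0.8476/(4π·0.0342) = 1.972 K/W
  R_aerogel blanket = (1/0.381 − 1/0.603)/(4πk) = 0.9663/(4π·0.0165) = 4.660 K/W
  R_conv,out = 1/(4πr²h) = 1/(4π·0.603²·8.72) = 0.02510 K/W
ΣR = 9.030×10^-4 + 1.972 + 4.660 + 0.02510 = 6.658 K/W
Q = ΔT/ΣR = (-179 °C − 23.9 °C)/6.658 = -30.47 W
From the inner boundary to the expanded polystyrene/aerogel blanket interface, ΣR_partial = 1.973 K/W.
T_interface = T_in − Q·ΣR_partial = -179 °C − (-30.47)(1.973) = -119 °C

T = -119 °C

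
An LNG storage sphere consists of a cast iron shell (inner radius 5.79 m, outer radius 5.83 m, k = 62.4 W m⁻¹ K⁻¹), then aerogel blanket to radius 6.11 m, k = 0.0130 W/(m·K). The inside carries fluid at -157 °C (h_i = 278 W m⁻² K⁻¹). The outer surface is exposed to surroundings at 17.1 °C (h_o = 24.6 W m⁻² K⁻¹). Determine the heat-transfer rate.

Resistance network (inner→outer):
  R_conv,in = 1/(4πr²h) = 1/(4π·5.79²·278) = 8.539×10^-6 K/W
  R_cast iron = (1/5.79 − 1/5.83)/(4πk) = 0.001185/(4π·62.4) = 1.511×10^-6 K/W
  R_aerogel blanket = (1/5.83 − 1/6.11)/(4πk) = 0.007860/(4π·0.0130) = 0.04812 K/W
  R_conv,out = 1/(4πr²h) = 1/(4π·6.11²·24.6) = 8.665×10^-5 K/W
ΣR = 8.539×10^-6 + 1.511×10^-6 + 0.04812 + 8.665×10^-5 = 0.04822 K/W
Q = ΔT/ΣR = (-157 °C − 17.1 °C)/0.04822 = -3610 W
(Negative Q ⇒ heat flows inward; heat gain = 3610 W.)

Q = 3610 W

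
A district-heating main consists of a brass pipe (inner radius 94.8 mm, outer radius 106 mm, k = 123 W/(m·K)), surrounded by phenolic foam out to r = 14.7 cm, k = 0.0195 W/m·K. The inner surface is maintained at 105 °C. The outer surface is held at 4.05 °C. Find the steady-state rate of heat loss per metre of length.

Q' = 37.8 W/m

Resistance network (inner→outer):
  R'_brass = ln(0.106/0.0948)/(2πk) = 0.1117/(2π·123) = 1.445×10^-4 m·K/W
  R'_phenolic foam = ln(0.147/0.106)/(2πk) = 0.3270/(2π·0.0195) = 2.669 m·K/W
ΣR = 1.445×10^-4 + 2.669 = 2.669 m·K/W
Q' = ΔT/ΣR = (105 °C − 4.05 °C)/2.669 = 37.8 W/m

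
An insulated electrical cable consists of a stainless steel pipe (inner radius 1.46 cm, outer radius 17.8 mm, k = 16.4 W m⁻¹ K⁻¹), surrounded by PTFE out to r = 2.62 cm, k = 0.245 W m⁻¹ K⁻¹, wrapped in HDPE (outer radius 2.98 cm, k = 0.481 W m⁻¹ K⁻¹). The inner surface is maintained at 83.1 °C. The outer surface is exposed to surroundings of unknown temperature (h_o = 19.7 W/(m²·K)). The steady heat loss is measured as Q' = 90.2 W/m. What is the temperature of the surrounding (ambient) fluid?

T_out = 32.0 °C

Sum the resistances:
  R'_stainless steel = ln(0.0178/0.0146)/(2πk) = 0.1982/(2π·16.4) = 0.001923 m·K/W
  R'_PTFE = ln(0.0262/0.0178)/(2πk) = 0.3866/(2π·0.245) = 0.2511 m·K/W
  R'_HDPE = ln(0.0298/0.0262)/(2πk) = 0.1287/(2π·0.481) = 0.04260 m·K/W
  R'_conv,out = 1/(2πr h) = 1/(2π·0.0298·19.7) = 0.2711 m·K/W
ΣR = 0.5667 m·K/W
ΔT = Q'·ΣR = 90.2 × 0.5667 = 51.12 K
Heat flows outward, so T_out = T_in − ΔT = 83.1 − 51.12 = 32.0 °C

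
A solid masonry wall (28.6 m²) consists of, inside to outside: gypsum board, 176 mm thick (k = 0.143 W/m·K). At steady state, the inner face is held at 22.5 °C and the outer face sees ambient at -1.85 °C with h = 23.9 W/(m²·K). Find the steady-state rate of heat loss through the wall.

Resistance network (inner→outer):
  R_gypsum board = L/(kA) = 0.176/(0.143·28.6) = 0.04303 K/W
  R_conv,out = 1/(hA) = 1/(23.9·28.6) = 0.001463 K/W
ΣR = 0.04303 + 0.001463 = 0.04449 K/W
Q = ΔT/ΣR = (22.5 °C − -1.85 °C)/0.04449 = 547 W

Q = 547 W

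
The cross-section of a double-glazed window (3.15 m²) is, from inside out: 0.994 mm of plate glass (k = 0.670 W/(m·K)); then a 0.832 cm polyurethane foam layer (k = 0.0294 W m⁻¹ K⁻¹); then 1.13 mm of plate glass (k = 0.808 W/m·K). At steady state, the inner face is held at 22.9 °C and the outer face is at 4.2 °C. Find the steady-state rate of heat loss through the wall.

Q = 206 W

Resistance network (inner→outer):
  R_plate glass = L/(kA) = 9.94×10^-4/(0.670·3.15) = 4.710×10^-4 K/W
  R_polyurethane foam = L/(kA) = 0.00832/(0.0294·3.15) = 0.08984 K/W
  R_plate glass = L/(kA) = 0.00113/(0.808·3.15) = 4.440×10^-4 K/W
ΣR = 4.710×10^-4 + 0.08984 + 4.440×10^-4 = 0.09076 K/W
Q = ΔT/ΣR = (22.9 °C − 4.2 °C)/0.09076 = 206 W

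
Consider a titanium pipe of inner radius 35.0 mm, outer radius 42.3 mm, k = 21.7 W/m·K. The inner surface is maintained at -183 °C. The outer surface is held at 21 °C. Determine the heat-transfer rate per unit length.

Q' = 1.47×10^5 W/m

Q' = 2πk·ΔT/ln(r₂/r₁) = 2π × 21.7 × 204 / ln(0.0423/0.0350) = 1.47×10^5 W/m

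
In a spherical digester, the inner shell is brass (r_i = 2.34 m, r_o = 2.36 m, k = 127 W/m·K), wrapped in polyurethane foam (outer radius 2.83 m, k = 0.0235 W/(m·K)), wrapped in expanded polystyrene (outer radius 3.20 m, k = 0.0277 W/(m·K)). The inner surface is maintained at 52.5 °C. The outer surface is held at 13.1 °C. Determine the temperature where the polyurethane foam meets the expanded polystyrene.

T = 26.1 °C

Series thermal resistances, inner to outer:
  R_brass = (1/2.34 − 1/2.36)/(4πk) = 0.003622/(4π·127) = 2.269×10^-6 K/W
  R_polyurethane foam = (1/2.36 − 1/2.83)/(4πk) = 0.07037/(4π·0.0235) = 0.2383 K/W
  R_expanded polystyrene = (1/2.83 − 1/3.20)/(4πk) = 0.04086/(4π·0.0277) = 0.1174 K/W
ΣR = 2.269×10^-6 + 0.2383 + 0.1174 = 0.3557 K/W
Q = ΔT/ΣR = (52.5 °C − 13.1 °C)/0.3557 = 110.8 W
From the inner boundary to the polyurethane foam/expanded polystyrene interface, ΣR_partial = 0.2383 K/W.
T_interface = T_in − Q·ΣR_partial = 52.5 °C − (110.8)(0.2383) = 26.1 °C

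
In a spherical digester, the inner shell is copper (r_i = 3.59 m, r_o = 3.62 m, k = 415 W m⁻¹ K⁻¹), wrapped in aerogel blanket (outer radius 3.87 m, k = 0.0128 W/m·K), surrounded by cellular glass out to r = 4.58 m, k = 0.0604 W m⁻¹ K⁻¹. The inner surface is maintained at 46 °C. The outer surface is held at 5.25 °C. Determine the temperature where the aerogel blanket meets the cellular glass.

T = 18.4 °C

Series thermal resistances, inner to outer:
  R_copper = (1/3.59 − 1/3.62)/(4πk) = 0.002308/(4π·415) = 4.426×10^-7 K/W
  R_aerogel blanket = (1/3.62 − 1/3.87)/(4πk) = 0.01785/(4π·0.0128) = 0.1109 K/W
  R_cellular glass = (1/3.87 − 1/4.58)/(4πk) = 0.04006/(4π·0.0604) = 0.05278 K/W
ΣR = 4.426×10^-7 + 0.1109 + 0.05278 = 0.1637 K/W
Q = ΔT/ΣR = (46 °C − 5.25 °C)/0.1637 = 248.9 W
From the inner boundary to the aerogel blanket/cellular glass interface, ΣR_partial = 0.1109 K/W.
T_interface = T_in − Q·ΣR_partial = 46 °C − (248.9)(0.1109) = 18.4 °C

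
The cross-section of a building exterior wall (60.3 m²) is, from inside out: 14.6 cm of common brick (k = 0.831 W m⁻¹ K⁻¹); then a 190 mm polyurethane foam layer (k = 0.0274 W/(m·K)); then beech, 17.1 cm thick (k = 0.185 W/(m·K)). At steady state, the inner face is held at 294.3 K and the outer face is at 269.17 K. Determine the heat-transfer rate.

Series thermal resistances, inner to outer:
  R_common brick = L/(kA) = 0.146/(0.831·60.3) = 0.002914 K/W
  R_polyurethane foam = L/(kA) = 0.190/(0.0274·60.3) = 0.1150 K/W
  R_beech = L/(kA) = 0.171/(0.185·60.3) = 0.01533 K/W
ΣR = 0.002914 + 0.1150 + 0.01533 = 0.1332 K/W
Q = ΔT/ΣR = (294.3 K − 269.17 K)/0.1332 = 189 W

Q = 189 W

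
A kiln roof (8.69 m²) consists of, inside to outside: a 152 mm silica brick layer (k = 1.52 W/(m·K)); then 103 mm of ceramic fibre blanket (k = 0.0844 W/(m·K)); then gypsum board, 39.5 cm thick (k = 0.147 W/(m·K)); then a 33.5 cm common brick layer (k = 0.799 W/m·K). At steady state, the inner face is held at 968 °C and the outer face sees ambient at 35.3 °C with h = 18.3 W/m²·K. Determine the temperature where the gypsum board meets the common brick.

Series thermal resistances, inner to outer:
  R_silica brick = L/(kA) = 0.152/(1.52·8.69) = 0.01151 K/W
  R_ceramic fibre blanket = L/(kA) = 0.103/(0.0844·8.69) = 0.1404 K/W
  R_gypsum board = L/(kA) = 0.395/(0.147·8.69) = 0.3092 K/W
  R_common brick = L/(kA) = 0.335/(0.799·8.69) = 0.04825 K/W
  R_conv,out = 1/(hA) = 1/(18.3·8.69) = 0.006288 K/W
ΣR = 0.01151 + 0.1404 + 0.3092 + 0.04825 + 0.006288 = 0.5156 K/W
Q = ΔT/ΣR = (968 °C − 35.3 °C)/0.5156 = 1809 W
From the inner boundary to the gypsum board/common brick interface, ΣR_partial = 0.4611 K/W.
T_interface = T_in − Q·ΣR_partial = 968 °C − (1809)(0.4611) = 134 °C

T = 134 °C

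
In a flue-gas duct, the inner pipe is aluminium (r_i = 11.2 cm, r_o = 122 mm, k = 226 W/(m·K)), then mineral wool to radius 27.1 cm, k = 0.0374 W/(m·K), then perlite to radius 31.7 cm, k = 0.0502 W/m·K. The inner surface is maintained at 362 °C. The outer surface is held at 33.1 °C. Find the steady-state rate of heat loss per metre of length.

Q' = 84.5 W/m

Treat each layer as a resistance in series:
  R'_aluminium = ln(0.122/0.112)/(2πk) = 0.08552/(2π·226) = 6.023×10^-5 m·K/W
  R'_mineral wool = ln(0.271/0.122)/(2πk) = 0.7981/(2π·0.0374) = 3.396 m·K/W
  R'_perlite = ln(0.317/0.271)/(2πk) = 0.1568/(2π·0.0502) = 0.4971 m·K/W
ΣR = 6.023×10^-5 + 3.396 + 0.4971 = 3.893 m·K/W
Q' = ΔT/ΣR = (362 °C − 33.1 °C)/3.893 = 84.5 W/m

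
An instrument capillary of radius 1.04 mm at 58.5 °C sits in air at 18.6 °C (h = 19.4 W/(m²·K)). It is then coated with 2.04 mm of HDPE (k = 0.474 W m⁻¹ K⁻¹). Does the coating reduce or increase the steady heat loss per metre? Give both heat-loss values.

Critical radius for a cylinder: r_cr = k/h = 0.0244 m = 2.44 cm.
Outer radius after coating: r₂ = 0.00104 + 0.00204 = 0.00308 m.
Since r₁ < r_cr and r₂ ≤ r_cr, the coating moves toward the maximum at r_cr — heat loss rises.
Bare: R = 1/(2πr₁h) = 7.888 m·K/W; Q = 39.9/7.888 = 5.06 W/m.
Coated: R = R_cond + R_conv = 3.028 m·K/W; Q = 39.9/3.028 = 13.2 W/m.

increases: 5.06 → 13.2 W/m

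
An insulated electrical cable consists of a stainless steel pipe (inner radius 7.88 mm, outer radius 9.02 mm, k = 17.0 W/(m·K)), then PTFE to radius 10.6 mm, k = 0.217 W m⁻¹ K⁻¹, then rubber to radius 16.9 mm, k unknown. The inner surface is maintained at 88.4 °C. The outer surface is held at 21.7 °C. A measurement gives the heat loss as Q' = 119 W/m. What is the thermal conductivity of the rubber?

k = 0.168 W/m·K

ΣR = ΔT/Q' = |88.4 − 21.7|/119 = 0.5605 m·K/W
Known resistances:
  R'_stainless steel = ln(0.00902/0.00788)/(2πk) = 0.1351/(2π·17.0) = 0.001265 m·K/W
  R'_PTFE = ln(0.0106/0.00902)/(2πk) = 0.1614/(2π·0.217) = 0.1184 m·K/W
R_rubber = ΣR − ΣR_known = 0.5605 − 0.1197 = 0.4408 m·K/W
ln(r₂/r₁)/(2πk) = 0.4408 ⇒ k = 0.4665/(2π·0.4408) = 0.168 W/m·K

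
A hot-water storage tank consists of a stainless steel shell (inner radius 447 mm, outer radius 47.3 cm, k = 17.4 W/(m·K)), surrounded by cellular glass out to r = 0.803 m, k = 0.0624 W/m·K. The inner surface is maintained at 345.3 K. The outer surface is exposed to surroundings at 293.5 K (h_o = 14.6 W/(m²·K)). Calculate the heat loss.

Series thermal resistances, inner to outer:
  R_stainless steel = (1/0.447 − 1/0.473)/(4πk) = 0.1230/(4π·17.4) = 5.624×10^-4 K/W
  R_cellular glass = (1/0.473 − 1/0.803)/(4πk) = 0.8688/(4π·0.0624) = 1.108 K/W
  R_conv,out = 1/(4πr²h) = 1/(4π·0.803²·14.6) = 0.008453 K/W
ΣR = 5.624×10^-4 + 1.108 + 0.008453 = 1.117 K/W
Q = ΔT/ΣR = (345.3 K − 293.5 K)/1.117 = 46.4 W

Q = 46.4 W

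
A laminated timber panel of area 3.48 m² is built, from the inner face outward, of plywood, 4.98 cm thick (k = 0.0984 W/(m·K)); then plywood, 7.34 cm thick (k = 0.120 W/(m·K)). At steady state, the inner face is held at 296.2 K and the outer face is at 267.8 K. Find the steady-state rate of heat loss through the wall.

Q = 88.4 W

Treat each layer as a resistance in series:
  R_plywood = L/(kA) = 0.0498/(0.0984·3.48) = 0.1454 K/W
  R_plywood = L/(kA) = 0.0734/(0.120·3.48) = 0.1758 K/W
ΣR = 0.1454 + 0.1758 = 0.3212 K/W
Q = ΔT/ΣR = (296.2 K − 267.8 K)/0.3212 = 88.4 W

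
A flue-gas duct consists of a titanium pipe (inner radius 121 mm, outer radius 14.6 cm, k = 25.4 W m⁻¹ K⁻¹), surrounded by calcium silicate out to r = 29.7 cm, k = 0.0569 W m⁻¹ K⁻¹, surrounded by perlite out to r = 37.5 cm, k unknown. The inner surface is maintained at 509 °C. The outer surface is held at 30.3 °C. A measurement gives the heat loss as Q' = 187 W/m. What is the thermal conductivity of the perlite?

ΣR = ΔT/Q' = |509 − 30.3|/187 = 2.560 m·K/W
Known resistances:
  R'_titanium = ln(0.146/0.121)/(2πk) = 0.1878/(2π·25.4) = 0.001177 m·K/W
  R'_calcium silicate = ln(0.297/0.146)/(2πk) = 0.7101/(2π·0.0569) = 1.986 m·K/W
R_perlite = ΣR − ΣR_known = 2.560 − 1.987 = 0.5730 m·K/W
ln(r₂/r₁)/(2πk) = 0.5730 ⇒ k = 0.2332/(2π·0.5730) = 0.0648 W/m·K

k = 0.0648 W/m·K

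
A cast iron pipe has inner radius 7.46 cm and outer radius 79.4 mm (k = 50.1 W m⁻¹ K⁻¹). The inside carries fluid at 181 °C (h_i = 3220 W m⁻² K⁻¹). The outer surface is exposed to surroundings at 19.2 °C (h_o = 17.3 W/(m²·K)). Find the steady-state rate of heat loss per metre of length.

Series thermal resistances, inner to outer:
  R'_conv,in = 1/(2πr h) = 1/(2π·0.0746·3220) = 6.626×10^-4 m·K/W
  R'_cast iron = ln(0.0794/0.0746)/(2πk) = 0.06236/(2π·50.1) = 1.981×10^-4 m·K/W
  R'_conv,out = 1/(2πr h) = 1/(2π·0.0794·17.3) = 0.1159 m·K/W
ΣR = 6.626×10^-4 + 1.981×10^-4 + 0.1159 = 0.1168 m·K/W
Q' = ΔT/ΣR = (181 °C − 19.2 °C)/0.1168 = 1390 W/m

Q' = 1390 W/m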